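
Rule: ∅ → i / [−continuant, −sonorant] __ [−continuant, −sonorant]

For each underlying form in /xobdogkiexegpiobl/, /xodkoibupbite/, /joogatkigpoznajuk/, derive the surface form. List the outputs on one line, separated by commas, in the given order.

/xobdogkiexegpiobl/: /b/ and /d/ form a stop–stop cluster, so [i] is inserted between them. /g/ and /k/ form a stop–stop cluster, so [i] is inserted between them. /g/ and /p/ form a stop–stop cluster, so [i] is inserted between them. → [xobidogikiexegipiobl].
/xodkoibupbite/: /d/ and /k/ form a stop–stop cluster, so [i] is inserted between them. /p/ and /b/ form a stop–stop cluster, so [i] is inserted between them. → [xodikoibupibite].
/joogatkigpoznajuk/: /t/ and /k/ form a stop–stop cluster, so [i] is inserted between them. /g/ and /p/ form a stop–stop cluster, so [i] is inserted between them. → [joogatikigipoznajuk].

xobidogikiexegipiobl, xodikoibupibite, joogatikigipoznajuk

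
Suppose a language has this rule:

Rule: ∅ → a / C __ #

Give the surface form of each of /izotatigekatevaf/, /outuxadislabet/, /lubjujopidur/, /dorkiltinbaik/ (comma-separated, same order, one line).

/izotatigekatevaf/: the form ends in the consonant /f/, so [a] is inserted word-finally. → [izotatigekatevafa].
/outuxadislabet/: the form ends in the consonant /t/, so [a] is inserted word-finally. → [outuxadislabeta].
/lubjujopidur/: the form ends in the consonant /r/, so [a] is inserted word-finally. → [lubjujopidura].
/dorkiltinbaik/: the form ends in the consonant /k/, so [a] is inserted word-finally. → [dorkiltinbaika].

izotatigekatevafa, outuxadislabeta, lubjujopidura, dorkiltinbaika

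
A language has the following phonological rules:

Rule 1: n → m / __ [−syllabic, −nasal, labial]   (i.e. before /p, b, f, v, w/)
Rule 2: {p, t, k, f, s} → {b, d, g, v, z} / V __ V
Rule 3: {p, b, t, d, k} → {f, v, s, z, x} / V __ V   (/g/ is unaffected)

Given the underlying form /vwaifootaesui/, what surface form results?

vwaivoozaezui

Rule 1 (nasal place assimilation): no segment meets the environment; /vwaifootaesui/ is unchanged.
Rule 2 (intervocalic voicing): /f/ is a voiceless obstruent between vowels /i/ and /o/, so it voices to [v]. /t/ is a voiceless obstruent between vowels /o/ and /a/, so it voices to [d]. /s/ is a voiceless obstruent between vowels /e/ and /u/, so it voices to [z]. /vwaifootaesui/ → vwaivoodaezui.
Rule 3 (intervocalic spirantization): /d/ is a stop between vowels /o/ and /a/, so it spirantizes to the fricative [z]. /vwaivoodaezui/ → vwaivoozaezui.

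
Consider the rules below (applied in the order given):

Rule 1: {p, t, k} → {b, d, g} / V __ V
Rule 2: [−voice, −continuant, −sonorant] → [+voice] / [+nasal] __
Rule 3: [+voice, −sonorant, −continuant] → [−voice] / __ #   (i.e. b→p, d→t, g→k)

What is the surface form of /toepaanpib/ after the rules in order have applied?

Rule 1 (intervocalic voicing): /p/ is a voiceless stop between vowels /e/ and /a/, so it voices to [b]. /toepaanpib/ → toebaanpib.
Rule 2 (post-nasal voicing): /p/ is a voiceless stop immediately after the nasal /n/, so it voices to [b]. /toebaanpib/ → toebaanbib.
Rule 3 (final devoicing): /b/ is a voiced stop in word-final position, so it devoices to [p]. /toebaanbib/ → toebaanbip.

toebaanbip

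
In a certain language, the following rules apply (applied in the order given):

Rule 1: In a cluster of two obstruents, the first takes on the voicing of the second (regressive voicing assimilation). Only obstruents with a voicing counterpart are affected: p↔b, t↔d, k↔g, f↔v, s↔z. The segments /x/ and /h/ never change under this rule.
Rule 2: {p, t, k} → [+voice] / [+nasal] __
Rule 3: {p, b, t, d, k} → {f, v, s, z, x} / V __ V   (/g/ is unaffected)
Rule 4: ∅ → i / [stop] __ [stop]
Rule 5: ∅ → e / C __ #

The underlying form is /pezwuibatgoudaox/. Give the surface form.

pezwuivadigouzaoxe

Rule 1 (regressive voicing assimilation): /t/ precedes the voiced obstruent /g/, so it voices to [d] by assimilation. /pezwuibatgoudaox/ → pezwuibadgoudaox.
Rule 2 (post-nasal voicing): no segment meets the environment; /pezwuibadgoudaox/ is unchanged.
Rule 3 (intervocalic spirantization): /b/ is a stop between vowels /i/ and /a/, so it spirantizes to the fricative [v]. /d/ is a stop between vowels /u/ and /a/, so it spirantizes to the fricative [z]. /pezwuibadgoudaox/ → pezwuivadgouzaox.
Rule 4 (stop-cluster i-epenthesis): /d/ and /g/ form a stop–stop cluster, so [i] is inserted between them. /pezwuivadgouzaox/ → pezwuivadigouzaox.
Rule 5 (final e-epenthesis): the form ends in the consonant /x/, so [e] is inserted word-finally. /pezwuivadigouzaox/ → pezwuivadigouzaoxe.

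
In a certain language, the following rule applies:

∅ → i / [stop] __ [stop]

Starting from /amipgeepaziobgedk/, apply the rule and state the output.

/p/ and /g/ form a stop–stop cluster, so [i] is inserted between them.
/b/ and /g/ form a stop–stop cluster, so [i] is inserted between them.
/d/ and /k/ form a stop–stop cluster, so [i] is inserted between them.
Surface form: [amipigeepaziobigedik].

amipigeepaziobigedik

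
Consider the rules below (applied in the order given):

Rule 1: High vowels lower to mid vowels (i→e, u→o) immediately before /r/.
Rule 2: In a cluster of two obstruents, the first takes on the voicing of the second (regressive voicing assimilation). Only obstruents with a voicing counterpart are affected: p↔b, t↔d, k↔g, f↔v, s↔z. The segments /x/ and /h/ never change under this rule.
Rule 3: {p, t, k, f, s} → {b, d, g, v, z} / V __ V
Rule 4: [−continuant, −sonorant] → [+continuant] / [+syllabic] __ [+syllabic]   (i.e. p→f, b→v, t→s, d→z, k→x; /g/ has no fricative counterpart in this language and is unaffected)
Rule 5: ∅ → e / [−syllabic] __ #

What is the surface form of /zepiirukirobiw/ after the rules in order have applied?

Rule 1 (pre-rhotic lowering): /i/ is a high vowel immediately before /r/, so it lowers to [e]. /i/ is a high vowel immediately before /r/, so it lowers to [e]. /zepiirukirobiw/ → zepierukerobiw.
Rule 2 (regressive voicing assimilation): no segment meets the environment; /zepierukerobiw/ is unchanged.
Rule 3 (intervocalic voicing): /p/ is a voiceless obstruent between vowels /e/ and /i/, so it voices to [b]. /k/ is a voiceless obstruent between vowels /u/ and /e/, so it voices to [g]. /zepierukerobiw/ → zebierugerobiw.
Rule 4 (intervocalic spirantization): /b/ is a stop between vowels /e/ and /i/, so it spirantizes to the fricative [v]. /b/ is a stop between vowels /o/ and /i/, so it spirantizes to the fricative [v]. /zebierugerobiw/ → zevierugeroviw.
Rule 5 (final e-epenthesis): the form ends in the consonant /w/, so [e] is inserted word-finally. /zevierugeroviw/ → zevierugeroviwe.

zevierugeroviwe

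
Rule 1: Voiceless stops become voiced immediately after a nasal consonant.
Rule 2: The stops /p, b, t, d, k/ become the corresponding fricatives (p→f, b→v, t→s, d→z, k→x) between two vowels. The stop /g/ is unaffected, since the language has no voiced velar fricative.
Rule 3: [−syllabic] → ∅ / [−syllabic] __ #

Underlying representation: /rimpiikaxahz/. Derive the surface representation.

Rule 1 (post-nasal voicing): /p/ is a voiceless stop immediately after the nasal /m/, so it voices to [b]. /rimpiikaxahz/ → rimbiikaxahz.
Rule 2 (intervocalic spirantization): /k/ is a stop between vowels /i/ and /a/, so it spirantizes to the fricative [x]. /rimbiikaxahz/ → rimbiixaxahz.
Rule 3 (final cluster simplification): /z/ is the second consonant of a word-final cluster /hz/, so it deletes. /rimbiixaxahz/ → rimbiixaxah.

rimbiixaxah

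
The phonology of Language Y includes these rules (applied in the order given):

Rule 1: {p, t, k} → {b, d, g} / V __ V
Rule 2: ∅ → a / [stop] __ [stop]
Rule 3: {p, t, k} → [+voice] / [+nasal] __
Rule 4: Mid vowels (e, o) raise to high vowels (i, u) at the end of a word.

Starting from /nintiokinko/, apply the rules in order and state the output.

nindiogingu

Rule 1 (intervocalic voicing): /k/ is a voiceless stop between vowels /o/ and /i/, so it voices to [g]. /nintiokinko/ → nintioginko.
Rule 2 (stop-cluster a-epenthesis): no segment meets the environment; /nintioginko/ is unchanged.
Rule 3 (post-nasal voicing): /t/ is a voiceless stop immediately after the nasal /n/, so it voices to [d]. /k/ is a voiceless stop immediately after the nasal /n/, so it voices to [g]. /nintioginko/ → nindiogingo.
Rule 4 (final vowel raising): /o/ is a mid vowel in word-final position, so it raises to [u]. /nindiogingo/ → nindiogingu.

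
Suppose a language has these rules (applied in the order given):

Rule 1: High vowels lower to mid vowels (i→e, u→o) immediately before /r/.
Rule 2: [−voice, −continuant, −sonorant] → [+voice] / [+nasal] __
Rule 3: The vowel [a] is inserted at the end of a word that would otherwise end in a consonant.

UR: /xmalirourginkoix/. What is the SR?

Rule 1 (pre-rhotic lowering): /i/ is a high vowel immediately before /r/, so it lowers to [e]. /u/ is a high vowel immediately before /r/, so it lowers to [o]. /xmalirourginkoix/ → xmaleroorginkoix.
Rule 2 (post-nasal voicing): /k/ is a voiceless stop immediately after the nasal /n/, so it voices to [g]. /xmaleroorginkoix/ → xmaleroorgingoix.
Rule 3 (final a-epenthesis): the form ends in the consonant /x/, so [a] is inserted word-finally. /xmaleroorgingoix/ → xmaleroorgingoixa.

xmaleroorgingoixa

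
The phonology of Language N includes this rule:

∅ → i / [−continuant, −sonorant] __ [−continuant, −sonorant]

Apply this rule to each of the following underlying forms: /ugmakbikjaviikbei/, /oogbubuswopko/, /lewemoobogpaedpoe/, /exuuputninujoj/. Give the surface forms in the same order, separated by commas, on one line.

/ugmakbikjaviikbei/: /k/ and /b/ form a stop–stop cluster, so [i] is inserted between them. /k/ and /b/ form a stop–stop cluster, so [i] is inserted between them. → [ugmakibikjaviikibei].
/oogbubuswopko/: /g/ and /b/ form a stop–stop cluster, so [i] is inserted between them. /p/ and /k/ form a stop–stop cluster, so [i] is inserted between them. → [oogibubuswopiko].
/lewemoobogpaedpoe/: /g/ and /p/ form a stop–stop cluster, so [i] is inserted between them. /d/ and /p/ form a stop–stop cluster, so [i] is inserted between them. → [lewemoobogipaedipoe].
/exuuputninujoj/: the rule's environment is not met; surfaces unchanged as [exuuputninujoj].

ugmakibikjaviikibei, oogibubuswopiko, lewemoobogipaedipoe, exuuputninujoj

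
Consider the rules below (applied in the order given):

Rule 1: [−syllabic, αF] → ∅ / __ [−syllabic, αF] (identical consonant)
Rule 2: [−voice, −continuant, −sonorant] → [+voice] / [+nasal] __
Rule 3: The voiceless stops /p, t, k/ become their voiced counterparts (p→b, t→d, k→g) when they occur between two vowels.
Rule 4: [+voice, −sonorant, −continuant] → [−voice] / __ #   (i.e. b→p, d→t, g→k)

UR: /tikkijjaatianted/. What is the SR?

Rule 1 (degemination): /kk/ is a geminate; the first /k/ deletes. /jj/ is a geminate; the first /j/ deletes. /tikkijjaatianted/ → tikijaatianted.
Rule 2 (post-nasal voicing): /t/ is a voiceless stop immediately after the nasal /n/, so it voices to [d]. /tikijaatianted/ → tikijaatianded.
Rule 3 (intervocalic voicing): /k/ is a voiceless stop between vowels /i/ and /i/, so it voices to [g]. /t/ is a voiceless stop between vowels /a/ and /i/, so it voices to [d]. /tikijaatianded/ → tigijaadianded.
Rule 4 (final devoicing): /d/ is a voiced stop in word-final position, so it devoices to [t]. /tigijaadianded/ → tigijaadiandet.

tigijaadiandet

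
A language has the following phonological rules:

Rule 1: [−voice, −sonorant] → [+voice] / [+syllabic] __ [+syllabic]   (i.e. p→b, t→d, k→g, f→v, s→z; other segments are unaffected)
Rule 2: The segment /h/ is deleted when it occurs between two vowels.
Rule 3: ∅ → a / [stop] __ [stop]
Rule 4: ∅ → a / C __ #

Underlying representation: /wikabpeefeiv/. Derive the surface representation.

Rule 1 (intervocalic voicing): /k/ is a voiceless obstruent between vowels /i/ and /a/, so it voices to [g]. /f/ is a voiceless obstruent between vowels /e/ and /e/, so it voices to [v]. /wikabpeefeiv/ → wigabpeeveiv.
Rule 2 (intervocalic h-deletion): no segment meets the environment; /wigabpeeveiv/ is unchanged.
Rule 3 (stop-cluster a-epenthesis): /b/ and /p/ form a stop–stop cluster, so [a] is inserted between them. /wigabpeeveiv/ → wigabapeeveiv.
Rule 4 (final a-epenthesis): the form ends in the consonant /v/, so [a] is inserted word-finally. /wigabapeeveiv/ → wigabapeeveiva.

wigabapeeveiva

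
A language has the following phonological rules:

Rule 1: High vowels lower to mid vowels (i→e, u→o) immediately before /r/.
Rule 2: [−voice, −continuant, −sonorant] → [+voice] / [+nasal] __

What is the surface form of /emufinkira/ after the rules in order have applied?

Rule 1 (pre-rhotic lowering): /i/ is a high vowel immediately before /r/, so it lowers to [e]. /emufinkira/ → emufinkera.
Rule 2 (post-nasal voicing): /k/ is a voiceless stop immediately after the nasal /n/, so it voices to [g]. /emufinkera/ → emufingera.

emufingera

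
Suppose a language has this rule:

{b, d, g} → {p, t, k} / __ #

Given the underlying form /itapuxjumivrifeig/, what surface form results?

itapuxjumivrifeik

/g/ is a voiced stop in word-final position, so it devoices to [k].
Surface form: [itapuxjumivrifeik].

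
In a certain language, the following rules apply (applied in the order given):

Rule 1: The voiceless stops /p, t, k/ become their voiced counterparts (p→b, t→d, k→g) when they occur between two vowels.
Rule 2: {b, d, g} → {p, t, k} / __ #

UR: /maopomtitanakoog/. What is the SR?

Rule 1 (intervocalic voicing): /p/ is a voiceless stop between vowels /o/ and /o/, so it voices to [b]. /t/ is a voiceless stop between vowels /i/ and /a/, so it voices to [d]. /k/ is a voiceless stop between vowels /a/ and /o/, so it voices to [g]. /maopomtitanakoog/ → maobomtidanagoog.
Rule 2 (final devoicing): /g/ is a voiced stop in word-final position, so it devoices to [k]. /maobomtidanagoog/ → maobomtidanagook.

maobomtidanagook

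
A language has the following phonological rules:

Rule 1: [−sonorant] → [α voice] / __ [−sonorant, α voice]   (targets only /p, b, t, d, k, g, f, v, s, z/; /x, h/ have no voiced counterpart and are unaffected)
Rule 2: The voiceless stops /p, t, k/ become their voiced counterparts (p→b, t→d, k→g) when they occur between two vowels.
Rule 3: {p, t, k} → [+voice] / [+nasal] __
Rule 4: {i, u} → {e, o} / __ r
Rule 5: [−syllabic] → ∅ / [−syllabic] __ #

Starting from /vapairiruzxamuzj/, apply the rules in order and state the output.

Rule 1 (regressive voicing assimilation): /z/ precedes the voiceless obstruent /x/, so it devoices to [s] by assimilation. /vapairiruzxamuzj/ → vapairirusxamuzj.
Rule 2 (intervocalic voicing): /p/ is a voiceless stop between vowels /a/ and /a/, so it voices to [b]. /vapairirusxamuzj/ → vabairirusxamuzj.
Rule 3 (post-nasal voicing): no segment meets the environment; /vabairirusxamuzj/ is unchanged.
Rule 4 (pre-rhotic lowering): /i/ is a high vowel immediately before /r/, so it lowers to [e]. /i/ is a high vowel immediately before /r/, so it lowers to [e]. /vabairirusxamuzj/ → vabaererusxamuzj.
Rule 5 (final cluster simplification): /j/ is the second consonant of a word-final cluster /zj/, so it deletes. /vabaererusxamuzj/ → vabaererusxamuz.

vabaererusxamuz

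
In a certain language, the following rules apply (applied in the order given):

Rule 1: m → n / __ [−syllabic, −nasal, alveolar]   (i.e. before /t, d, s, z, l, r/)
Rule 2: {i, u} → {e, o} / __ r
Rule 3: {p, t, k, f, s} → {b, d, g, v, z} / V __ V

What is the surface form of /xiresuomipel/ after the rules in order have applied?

Rule 1 (nasal place assimilation): no segment meets the environment; /xiresuomipel/ is unchanged.
Rule 2 (pre-rhotic lowering): /i/ is a high vowel immediately before /r/, so it lowers to [e]. /xiresuomipel/ → xeresuomipel.
Rule 3 (intervocalic voicing): /s/ is a voiceless obstruent between vowels /e/ and /u/, so it voices to [z]. /p/ is a voiceless obstruent between vowels /i/ and /e/, so it voices to [b]. /xeresuomipel/ → xerezuomibel.

xerezuomibel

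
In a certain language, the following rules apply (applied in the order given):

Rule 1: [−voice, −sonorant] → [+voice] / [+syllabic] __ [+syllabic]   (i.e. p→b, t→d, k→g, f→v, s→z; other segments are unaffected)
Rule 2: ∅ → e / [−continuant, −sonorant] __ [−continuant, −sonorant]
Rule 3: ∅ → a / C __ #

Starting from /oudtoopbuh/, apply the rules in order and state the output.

oudetoopebuha

Rule 1 (intervocalic voicing): no segment meets the environment; /oudtoopbuh/ is unchanged.
Rule 2 (stop-cluster e-epenthesis): /d/ and /t/ form a stop–stop cluster, so [e] is inserted between them. /p/ and /b/ form a stop–stop cluster, so [e] is inserted between them. /oudtoopbuh/ → oudetoopebuh.
Rule 3 (final a-epenthesis): the form ends in the consonant /h/, so [a] is inserted word-finally. /oudetoopebuh/ → oudetoopebuha.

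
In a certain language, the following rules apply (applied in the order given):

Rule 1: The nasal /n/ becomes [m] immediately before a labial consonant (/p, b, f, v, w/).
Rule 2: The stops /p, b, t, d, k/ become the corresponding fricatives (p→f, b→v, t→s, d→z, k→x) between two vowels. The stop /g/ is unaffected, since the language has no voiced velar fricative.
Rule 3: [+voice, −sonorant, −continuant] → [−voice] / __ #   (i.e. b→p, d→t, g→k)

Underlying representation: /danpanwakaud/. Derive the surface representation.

dampamwaxaut

Rule 1 (nasal place assimilation): /n/ precedes the labial consonant /p/, so it assimilates in place to [m]. /n/ precedes the labial consonant /w/, so it assimilates in place to [m]. /danpanwakaud/ → dampamwakaud.
Rule 2 (intervocalic spirantization): /k/ is a stop between vowels /a/ and /a/, so it spirantizes to the fricative [x]. /dampamwakaud/ → dampamwaxaud.
Rule 3 (final devoicing): /d/ is a voiced stop in word-final position, so it devoices to [t]. /dampamwaxaud/ → dampamwaxaut.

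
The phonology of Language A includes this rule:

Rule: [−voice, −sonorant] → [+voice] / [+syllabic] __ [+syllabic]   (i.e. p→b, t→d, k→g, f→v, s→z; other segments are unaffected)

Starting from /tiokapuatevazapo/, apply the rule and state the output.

tiogabuadevazabo

/k/ is a voiceless obstruent between vowels /o/ and /a/, so it voices to [g].
/p/ is a voiceless obstruent between vowels /a/ and /u/, so it voices to [b].
/t/ is a voiceless obstruent between vowels /a/ and /e/, so it voices to [d].
/p/ is a voiceless obstruent between vowels /a/ and /o/, so it voices to [b].
The other instance of /t/ does not occur in the required environment and remains unchanged.
Surface form: [tiogabuadevazabo].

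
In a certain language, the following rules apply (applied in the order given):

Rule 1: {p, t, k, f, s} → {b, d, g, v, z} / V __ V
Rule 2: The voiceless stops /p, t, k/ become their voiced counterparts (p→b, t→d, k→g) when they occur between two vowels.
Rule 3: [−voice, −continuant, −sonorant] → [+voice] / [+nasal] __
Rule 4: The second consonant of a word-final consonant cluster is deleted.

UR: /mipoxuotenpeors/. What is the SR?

miboxuodenbeor

Rule 1 (intervocalic voicing): /p/ is a voiceless obstruent between vowels /i/ and /o/, so it voices to [b]. /t/ is a voiceless obstruent between vowels /o/ and /e/, so it voices to [d]. /mipoxuotenpeors/ → miboxuodenpeors.
Rule 2 (intervocalic voicing): no segment meets the environment; /miboxuodenpeors/ is unchanged.
Rule 3 (post-nasal voicing): /p/ is a voiceless stop immediately after the nasal /n/, so it voices to [b]. /miboxuodenpeors/ → miboxuodenbeors.
Rule 4 (final cluster simplification): /s/ is the second consonant of a word-final cluster /rs/, so it deletes. /miboxuodenbeors/ → miboxuodenbeor.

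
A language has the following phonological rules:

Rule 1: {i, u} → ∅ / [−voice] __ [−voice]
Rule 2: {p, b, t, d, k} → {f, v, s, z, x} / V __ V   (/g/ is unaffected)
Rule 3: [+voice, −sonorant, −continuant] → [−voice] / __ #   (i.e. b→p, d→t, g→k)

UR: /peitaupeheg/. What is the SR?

peisaufehek

Rule 1 (high vowel syncope): no segment meets the environment; /peitaupeheg/ is unchanged.
Rule 2 (intervocalic spirantization): /t/ is a stop between vowels /i/ and /a/, so it spirantizes to the fricative [s]. /p/ is a stop between vowels /u/ and /e/, so it spirantizes to the fricative [f]. /peitaupeheg/ → peisaufeheg.
Rule 3 (final devoicing): /g/ is a voiced stop in word-final position, so it devoices to [k]. /peisaufeheg/ → peisaufehek.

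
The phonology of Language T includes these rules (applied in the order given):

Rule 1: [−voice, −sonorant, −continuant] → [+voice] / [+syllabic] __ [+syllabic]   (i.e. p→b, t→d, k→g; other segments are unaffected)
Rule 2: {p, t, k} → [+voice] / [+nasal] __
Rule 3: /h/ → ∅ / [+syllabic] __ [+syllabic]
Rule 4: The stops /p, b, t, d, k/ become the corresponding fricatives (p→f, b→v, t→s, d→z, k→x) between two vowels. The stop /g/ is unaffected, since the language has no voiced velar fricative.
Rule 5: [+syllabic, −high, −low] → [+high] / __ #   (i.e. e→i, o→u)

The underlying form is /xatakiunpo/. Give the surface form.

Rule 1 (intervocalic voicing): /t/ is a voiceless stop between vowels /a/ and /a/, so it voices to [d]. /k/ is a voiceless stop between vowels /a/ and /i/, so it voices to [g]. /xatakiunpo/ → xadagiunpo.
Rule 2 (post-nasal voicing): /p/ is a voiceless stop immediately after the nasal /n/, so it voices to [b]. /xadagiunpo/ → xadagiunbo.
Rule 3 (intervocalic h-deletion): no segment meets the environment; /xadagiunbo/ is unchanged.
Rule 4 (intervocalic spirantization): /d/ is a stop between vowels /a/ and /a/, so it spirantizes to the fricative [z]. /xadagiunbo/ → xazagiunbo.
Rule 5 (final vowel raising): /o/ is a mid vowel in word-final position, so it raises to [u]. /xazagiunbo/ → xazagiunbu.

xazagiunbu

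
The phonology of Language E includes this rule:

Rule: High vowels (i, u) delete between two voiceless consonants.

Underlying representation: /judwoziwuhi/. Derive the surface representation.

No segment of /judwoziwuhi/ meets the structural description of the rule, so the form surfaces unchanged.

judwoziwuhi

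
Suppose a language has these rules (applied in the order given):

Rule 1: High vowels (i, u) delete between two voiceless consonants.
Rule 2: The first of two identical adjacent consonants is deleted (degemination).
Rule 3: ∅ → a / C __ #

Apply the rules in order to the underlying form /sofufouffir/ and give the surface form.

sofoufira

Rule 1 (high vowel syncope): /u/ is a high vowel flanked by voiceless consonants /f/ and /f/, so it deletes. /sofufouffir/ → soffouffir.
Rule 2 (degemination): /ff/ is a geminate; the first /f/ deletes. /ff/ is a geminate; the first /f/ deletes. /soffouffir/ → sofoufir.
Rule 3 (final a-epenthesis): the form ends in the consonant /r/, so [a] is inserted word-finally. /sofoufir/ → sofoufira.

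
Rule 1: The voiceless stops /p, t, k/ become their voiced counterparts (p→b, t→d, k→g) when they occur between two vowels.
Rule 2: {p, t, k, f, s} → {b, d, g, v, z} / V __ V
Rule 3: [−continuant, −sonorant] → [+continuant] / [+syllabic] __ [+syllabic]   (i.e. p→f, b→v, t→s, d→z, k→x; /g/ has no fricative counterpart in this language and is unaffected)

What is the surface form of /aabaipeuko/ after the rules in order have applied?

Rule 1 (intervocalic voicing): /p/ is a voiceless stop between vowels /i/ and /e/, so it voices to [b]. /k/ is a voiceless stop between vowels /u/ and /o/, so it voices to [g]. /aabaipeuko/ → aabaibeugo.
Rule 2 (intervocalic voicing): no segment meets the environment; /aabaibeugo/ is unchanged.
Rule 3 (intervocalic spirantization): /b/ is a stop between vowels /a/ and /a/, so it spirantizes to the fricative [v]. /b/ is a stop between vowels /i/ and /e/, so it spirantizes to the fricative [v]. /aabaibeugo/ → aavaiveugo.

aavaiveugo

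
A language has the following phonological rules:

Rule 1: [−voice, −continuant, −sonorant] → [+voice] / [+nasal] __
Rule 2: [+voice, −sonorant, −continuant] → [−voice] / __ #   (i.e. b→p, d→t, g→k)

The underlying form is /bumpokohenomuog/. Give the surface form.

Rule 1 (post-nasal voicing): /p/ is a voiceless stop immediately after the nasal /m/, so it voices to [b]. /bumpokohenomuog/ → bumbokohenomuog.
Rule 2 (final devoicing): /g/ is a voiced stop in word-final position, so it devoices to [k]. /bumbokohenomuog/ → bumbokohenomuok.

bumbokohenomuok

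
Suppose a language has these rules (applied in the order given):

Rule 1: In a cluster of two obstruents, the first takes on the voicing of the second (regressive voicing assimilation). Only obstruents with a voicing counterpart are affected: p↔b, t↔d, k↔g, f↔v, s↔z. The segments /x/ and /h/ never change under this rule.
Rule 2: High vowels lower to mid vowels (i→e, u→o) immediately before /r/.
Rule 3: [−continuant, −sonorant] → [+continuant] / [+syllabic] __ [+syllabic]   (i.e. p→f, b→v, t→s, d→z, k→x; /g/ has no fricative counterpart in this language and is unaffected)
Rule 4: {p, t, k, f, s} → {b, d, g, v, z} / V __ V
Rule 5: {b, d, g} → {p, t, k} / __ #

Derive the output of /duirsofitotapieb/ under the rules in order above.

duersovizozaviep

Rule 1 (regressive voicing assimilation): no segment meets the environment; /duirsofitotapieb/ is unchanged.
Rule 2 (pre-rhotic lowering): /i/ is a high vowel immediately before /r/, so it lowers to [e]. /duirsofitotapieb/ → duersofitotapieb.
Rule 3 (intervocalic spirantization): /t/ is a stop between vowels /i/ and /o/, so it spirantizes to the fricative [s]. /t/ is a stop between vowels /o/ and /a/, so it spirantizes to the fricative [s]. /p/ is a stop between vowels /a/ and /i/, so it spirantizes to the fricative [f]. /duersofitotapieb/ → duersofisosafieb.
Rule 4 (intervocalic voicing): /f/ is a voiceless obstruent between vowels /o/ and /i/, so it voices to [v]. /s/ is a voiceless obstruent between vowels /i/ and /o/, so it voices to [z]. /s/ is a voiceless obstruent between vowels /o/ and /a/, so it voices to [z]. /f/ is a voiceless obstruent between vowels /a/ and /i/, so it voices to [v]. /duersofisosafieb/ → duersovizozavieb.
Rule 5 (final devoicing): /b/ is a voiced stop in word-final position, so it devoices to [p]. /duersovizozavieb/ → duersovizozaviep.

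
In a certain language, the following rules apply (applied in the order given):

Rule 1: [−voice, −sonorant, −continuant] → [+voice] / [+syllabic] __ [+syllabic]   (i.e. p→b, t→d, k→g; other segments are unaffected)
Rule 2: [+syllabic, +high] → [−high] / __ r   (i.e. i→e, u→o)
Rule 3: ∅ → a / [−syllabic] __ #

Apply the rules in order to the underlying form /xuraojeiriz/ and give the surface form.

Rule 1 (intervocalic voicing): no segment meets the environment; /xuraojeiriz/ is unchanged.
Rule 2 (pre-rhotic lowering): /u/ is a high vowel immediately before /r/, so it lowers to [o]. /i/ is a high vowel immediately before /r/, so it lowers to [e]. /xuraojeiriz/ → xoraojeeriz.
Rule 3 (final a-epenthesis): the form ends in the consonant /z/, so [a] is inserted word-finally. /xoraojeeriz/ → xoraojeeriza.

xoraojeeriza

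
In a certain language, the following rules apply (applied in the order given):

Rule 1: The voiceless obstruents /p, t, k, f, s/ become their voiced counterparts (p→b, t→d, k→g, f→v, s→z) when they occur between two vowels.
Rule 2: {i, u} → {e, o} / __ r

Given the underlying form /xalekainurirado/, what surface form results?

xalegainorerado

Rule 1 (intervocalic voicing): /k/ is a voiceless obstruent between vowels /e/ and /a/, so it voices to [g]. /xalekainurirado/ → xalegainurirado.
Rule 2 (pre-rhotic lowering): /u/ is a high vowel immediately before /r/, so it lowers to [o]. /i/ is a high vowel immediately before /r/, so it lowers to [e]. /xalegainurirado/ → xalegainorerado.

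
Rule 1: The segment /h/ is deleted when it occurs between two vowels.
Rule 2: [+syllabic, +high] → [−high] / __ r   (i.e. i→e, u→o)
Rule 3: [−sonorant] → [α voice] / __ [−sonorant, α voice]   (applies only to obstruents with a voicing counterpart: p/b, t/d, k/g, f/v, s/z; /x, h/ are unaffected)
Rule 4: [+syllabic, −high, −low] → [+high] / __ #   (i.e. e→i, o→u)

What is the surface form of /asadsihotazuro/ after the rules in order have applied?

Rule 1 (intervocalic h-deletion): /h/ occurs between vowels /i/ and /o/, so it deletes. /asadsihotazuro/ → asadsiotazuro.
Rule 2 (pre-rhotic lowering): /u/ is a high vowel immediately before /r/, so it lowers to [o]. /asadsiotazuro/ → asadsiotazoro.
Rule 3 (regressive voicing assimilation): /d/ precedes the voiceless obstruent /s/, so it devoices to [t] by assimilation. /asadsiotazoro/ → asatsiotazoro.
Rule 4 (final vowel raising): /o/ is a mid vowel in word-final position, so it raises to [u]. /asatsiotazoro/ → asatsiotazoru.

asatsiotazoru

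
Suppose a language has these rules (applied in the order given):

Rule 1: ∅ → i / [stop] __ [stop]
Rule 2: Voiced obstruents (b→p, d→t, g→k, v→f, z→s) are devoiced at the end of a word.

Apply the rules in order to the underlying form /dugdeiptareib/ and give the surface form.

dugideipitareip

Rule 1 (stop-cluster i-epenthesis): /g/ and /d/ form a stop–stop cluster, so [i] is inserted between them. /p/ and /t/ form a stop–stop cluster, so [i] is inserted between them. /dugdeiptareib/ → dugideipitareib.
Rule 2 (final devoicing): /b/ is a voiced obstruent in word-final position, so it devoices to [p]. /dugideipitareib/ → dugideipitareip.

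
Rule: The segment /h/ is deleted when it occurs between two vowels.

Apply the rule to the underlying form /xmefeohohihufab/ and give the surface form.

xmefeooiufab

/h/ occurs between vowels /o/ and /o/, so it deletes.
/h/ occurs between vowels /o/ and /i/, so it deletes.
/h/ occurs between vowels /i/ and /u/, so it deletes.
Surface form: [xmefeooiufab].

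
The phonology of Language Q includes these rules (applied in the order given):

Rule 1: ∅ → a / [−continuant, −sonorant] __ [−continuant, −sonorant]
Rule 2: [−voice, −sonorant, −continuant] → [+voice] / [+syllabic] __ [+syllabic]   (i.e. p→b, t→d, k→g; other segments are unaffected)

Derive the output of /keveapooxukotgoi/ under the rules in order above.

Rule 1 (stop-cluster a-epenthesis): /t/ and /g/ form a stop–stop cluster, so [a] is inserted between them. /keveapooxukotgoi/ → keveapooxukotagoi.
Rule 2 (intervocalic voicing): /p/ is a voiceless stop between vowels /a/ and /o/, so it voices to [b]. /k/ is a voiceless stop between vowels /u/ and /o/, so it voices to [g]. /t/ is a voiceless stop between vowels /o/ and /a/, so it voices to [d]. /keveapooxukotagoi/ → keveabooxugodagoi.

keveabooxugodagoi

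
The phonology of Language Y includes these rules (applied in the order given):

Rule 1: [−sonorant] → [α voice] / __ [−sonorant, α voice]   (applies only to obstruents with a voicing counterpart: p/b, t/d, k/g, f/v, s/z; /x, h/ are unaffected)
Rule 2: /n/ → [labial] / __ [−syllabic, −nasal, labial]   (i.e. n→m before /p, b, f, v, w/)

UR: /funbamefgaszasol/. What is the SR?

fumbamevgazzasol

Rule 1 (regressive voicing assimilation): /f/ precedes the voiced obstruent /g/, so it voices to [v] by assimilation. /s/ precedes the voiced obstruent /z/, so it voices to [z] by assimilation. /funbamefgaszasol/ → funbamevgazzasol.
Rule 2 (nasal place assimilation): /n/ precedes the labial consonant /b/, so it assimilates in place to [m]. /funbamevgazzasol/ → fumbamevgazzasol.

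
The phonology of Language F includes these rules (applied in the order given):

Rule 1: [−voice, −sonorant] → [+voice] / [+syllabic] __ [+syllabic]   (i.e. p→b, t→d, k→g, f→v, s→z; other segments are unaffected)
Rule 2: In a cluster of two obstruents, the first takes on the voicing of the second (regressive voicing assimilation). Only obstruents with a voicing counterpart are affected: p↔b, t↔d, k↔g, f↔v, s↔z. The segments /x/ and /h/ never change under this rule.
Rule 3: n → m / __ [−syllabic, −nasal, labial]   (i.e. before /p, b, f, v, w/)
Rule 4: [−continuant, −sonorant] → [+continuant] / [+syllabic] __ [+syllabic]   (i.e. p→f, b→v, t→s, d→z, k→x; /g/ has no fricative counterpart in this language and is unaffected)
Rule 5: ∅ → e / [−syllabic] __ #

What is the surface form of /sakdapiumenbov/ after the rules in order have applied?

Rule 1 (intervocalic voicing): /p/ is a voiceless obstruent between vowels /a/ and /i/, so it voices to [b]. /sakdapiumenbov/ → sakdabiumenbov.
Rule 2 (regressive voicing assimilation): /k/ precedes the voiced obstruent /d/, so it voices to [g] by assimilation. /sakdabiumenbov/ → sagdabiumenbov.
Rule 3 (nasal place assimilation): /n/ precedes the labial consonant /b/, so it assimilates in place to [m]. /sagdabiumenbov/ → sagdabiumembov.
Rule 4 (intervocalic spirantization): /b/ is a stop between vowels /a/ and /i/, so it spirantizes to the fricative [v]. /sagdabiumembov/ → sagdaviumembov.
Rule 5 (final e-epenthesis): the form ends in the consonant /v/, so [e] is inserted word-finally. /sagdaviumembov/ → sagdaviumembove.

sagdaviumembove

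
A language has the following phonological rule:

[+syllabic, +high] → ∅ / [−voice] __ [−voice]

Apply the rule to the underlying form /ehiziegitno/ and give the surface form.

ehiziegitno

No segment of /ehiziegitno/ meets the structural description of the rule, so the form surfaces unchanged.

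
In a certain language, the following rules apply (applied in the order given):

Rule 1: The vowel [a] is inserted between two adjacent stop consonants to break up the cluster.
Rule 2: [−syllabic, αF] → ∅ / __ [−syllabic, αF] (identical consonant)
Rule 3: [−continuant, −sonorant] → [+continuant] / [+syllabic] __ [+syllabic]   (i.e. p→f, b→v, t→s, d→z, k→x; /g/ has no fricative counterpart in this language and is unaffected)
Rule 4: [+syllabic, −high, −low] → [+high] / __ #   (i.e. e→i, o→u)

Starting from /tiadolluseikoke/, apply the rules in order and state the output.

Rule 1 (stop-cluster a-epenthesis): no segment meets the environment; /tiadolluseikoke/ is unchanged.
Rule 2 (degemination): /ll/ is a geminate; the first /l/ deletes. /tiadolluseikoke/ → tiadoluseikoke.
Rule 3 (intervocalic spirantization): /d/ is a stop between vowels /a/ and /o/, so it spirantizes to the fricative [z]. /k/ is a stop between vowels /i/ and /o/, so it spirantizes to the fricative [x]. /k/ is a stop between vowels /o/ and /e/, so it spirantizes to the fricative [x]. /tiadoluseikoke/ → tiazoluseixoxe.
Rule 4 (final vowel raising): /e/ is a mid vowel in word-final position, so it raises to [i]. /tiazoluseixoxe/ → tiazoluseixoxi.

tiazoluseixoxi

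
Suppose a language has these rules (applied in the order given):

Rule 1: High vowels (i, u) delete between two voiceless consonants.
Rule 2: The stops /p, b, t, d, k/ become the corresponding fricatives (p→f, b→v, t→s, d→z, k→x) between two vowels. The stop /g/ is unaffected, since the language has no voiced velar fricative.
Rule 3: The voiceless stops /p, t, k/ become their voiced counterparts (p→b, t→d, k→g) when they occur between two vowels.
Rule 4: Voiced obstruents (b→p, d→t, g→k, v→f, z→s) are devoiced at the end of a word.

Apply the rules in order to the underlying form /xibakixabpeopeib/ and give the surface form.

xivakxabpeofeip

Rule 1 (high vowel syncope): /i/ is a high vowel flanked by voiceless consonants /k/ and /x/, so it deletes. /xibakixabpeopeib/ → xibakxabpeopeib.
Rule 2 (intervocalic spirantization): /b/ is a stop between vowels /i/ and /a/, so it spirantizes to the fricative [v]. /p/ is a stop between vowels /o/ and /e/, so it spirantizes to the fricative [f]. /xibakxabpeopeib/ → xivakxabpeofeib.
Rule 3 (intervocalic voicing): no segment meets the environment; /xivakxabpeofeib/ is unchanged.
Rule 4 (final devoicing): /b/ is a voiced obstruent in word-final position, so it devoices to [p]. /xivakxabpeofeib/ → xivakxabpeofeip.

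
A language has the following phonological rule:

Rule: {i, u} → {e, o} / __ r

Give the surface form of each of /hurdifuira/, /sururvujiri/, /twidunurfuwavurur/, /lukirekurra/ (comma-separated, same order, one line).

/hurdifuira/: /u/ is a high vowel immediately before /r/, so it lowers to [o]. /i/ is a high vowel immediately before /r/, so it lowers to [e]. → [hordifuera].
/sururvujiri/: /u/ is a high vowel immediately before /r/, so it lowers to [o]. /u/ is a high vowel immediately before /r/, so it lowers to [o]. /i/ is a high vowel immediately before /r/, so it lowers to [e]. → [sororvujeri].
/twidunurfuwavurur/: /u/ is a high vowel immediately before /r/, so it lowers to [o]. /u/ is a high vowel immediately before /r/, so it lowers to [o]. /u/ is a high vowel immediately before /r/, so it lowers to [o]. → [twidunorfuwavoror].
/lukirekurra/: /i/ is a high vowel immediately before /r/, so it lowers to [e]. /u/ is a high vowel immediately before /r/, so it lowers to [o]. → [lukerekorra].

hordifuera, sororvujeri, twidunorfuwavoror, lukerekorra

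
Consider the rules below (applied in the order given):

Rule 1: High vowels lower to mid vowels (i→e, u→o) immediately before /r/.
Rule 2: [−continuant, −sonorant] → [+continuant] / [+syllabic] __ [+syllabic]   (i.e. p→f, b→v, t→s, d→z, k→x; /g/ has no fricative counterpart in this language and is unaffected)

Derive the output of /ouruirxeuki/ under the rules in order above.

ooruerxeuxi

Rule 1 (pre-rhotic lowering): /u/ is a high vowel immediately before /r/, so it lowers to [o]. /i/ is a high vowel immediately before /r/, so it lowers to [e]. /ouruirxeuki/ → ooruerxeuki.
Rule 2 (intervocalic spirantization): /k/ is a stop between vowels /u/ and /i/, so it spirantizes to the fricative [x]. /ooruerxeuki/ → ooruerxeuxi.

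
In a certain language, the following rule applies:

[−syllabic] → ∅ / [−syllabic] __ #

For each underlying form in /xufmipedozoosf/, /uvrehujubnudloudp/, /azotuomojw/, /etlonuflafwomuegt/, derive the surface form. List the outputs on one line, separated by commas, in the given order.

xufmipedozoos, uvrehujubnudloud, azotuomoj, etlonuflafwomueg

/xufmipedozoosf/: /f/ is the second consonant of a word-final cluster /sf/, so it deletes. → [xufmipedozoos].
/uvrehujubnudloudp/: /p/ is the second consonant of a word-final cluster /dp/, so it deletes. → [uvrehujubnudloud].
/azotuomojw/: /w/ is the second consonant of a word-final cluster /jw/, so it deletes. → [azotuomoj].
/etlonuflafwomuegt/: /t/ is the second consonant of a word-final cluster /gt/, so it deletes. → [etlonuflafwomueg].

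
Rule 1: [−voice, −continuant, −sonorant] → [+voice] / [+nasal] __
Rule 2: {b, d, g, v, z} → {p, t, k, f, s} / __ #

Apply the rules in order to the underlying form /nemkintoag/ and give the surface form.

nemgindoak

Rule 1 (post-nasal voicing): /k/ is a voiceless stop immediately after the nasal /m/, so it voices to [g]. /t/ is a voiceless stop immediately after the nasal /n/, so it voices to [d]. /nemkintoag/ → nemgindoag.
Rule 2 (final devoicing): /g/ is a voiced obstruent in word-final position, so it devoices to [k]. /nemgindoag/ → nemgindoak.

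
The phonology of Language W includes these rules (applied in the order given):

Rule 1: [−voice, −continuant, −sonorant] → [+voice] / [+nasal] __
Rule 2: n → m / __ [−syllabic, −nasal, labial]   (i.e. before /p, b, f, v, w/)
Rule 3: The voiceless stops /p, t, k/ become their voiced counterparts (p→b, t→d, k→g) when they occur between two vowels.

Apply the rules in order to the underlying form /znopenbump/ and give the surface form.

znobembumb

Rule 1 (post-nasal voicing): /p/ is a voiceless stop immediately after the nasal /m/, so it voices to [b]. /znopenbump/ → znopenbumb.
Rule 2 (nasal place assimilation): /n/ precedes the labial consonant /b/, so it assimilates in place to [m]. /znopenbumb/ → znopembumb.
Rule 3 (intervocalic voicing): /p/ is a voiceless stop between vowels /o/ and /e/, so it voices to [b]. /znopembumb/ → znobembumb.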